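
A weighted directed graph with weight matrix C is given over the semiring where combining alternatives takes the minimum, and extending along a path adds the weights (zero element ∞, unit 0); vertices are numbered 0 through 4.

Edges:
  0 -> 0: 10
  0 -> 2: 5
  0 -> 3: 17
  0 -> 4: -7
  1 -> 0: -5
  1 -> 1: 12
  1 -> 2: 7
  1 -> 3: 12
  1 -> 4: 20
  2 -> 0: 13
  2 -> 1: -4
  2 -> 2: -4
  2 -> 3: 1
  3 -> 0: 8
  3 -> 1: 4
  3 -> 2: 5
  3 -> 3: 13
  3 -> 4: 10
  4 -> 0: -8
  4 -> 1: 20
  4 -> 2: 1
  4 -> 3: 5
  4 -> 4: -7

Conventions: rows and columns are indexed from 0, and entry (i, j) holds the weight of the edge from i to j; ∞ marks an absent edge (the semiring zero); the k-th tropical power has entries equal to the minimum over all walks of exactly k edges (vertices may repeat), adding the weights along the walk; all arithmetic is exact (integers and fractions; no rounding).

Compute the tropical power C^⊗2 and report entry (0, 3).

C^⊗2:
  [-15, 1, -6, -2, -14]
  [5, 3, 0, 8, -12]
  [-9, -8, -8, -3, 6]
  [-1, 1, 1, 6, 1]
  [-15, -3, -6, -2, -15]
Key observation: the optimum is the walk 0->4->3, with weight (-7) + 5 = -2.
Optimal value attained by: walk 0->4->3.
Answer: (C^⊗2)[0][3] = -2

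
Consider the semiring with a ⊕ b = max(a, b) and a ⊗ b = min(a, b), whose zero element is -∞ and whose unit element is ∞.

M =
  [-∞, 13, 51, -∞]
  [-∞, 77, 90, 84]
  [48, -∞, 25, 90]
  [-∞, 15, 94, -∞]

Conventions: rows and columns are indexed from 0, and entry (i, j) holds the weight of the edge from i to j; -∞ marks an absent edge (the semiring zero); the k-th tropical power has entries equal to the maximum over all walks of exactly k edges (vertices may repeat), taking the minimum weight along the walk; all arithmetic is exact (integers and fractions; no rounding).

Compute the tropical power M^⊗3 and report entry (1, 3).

M^⊗2:
  [48, 13, 25, 51]
  [48, 77, 84, 90]
  [25, 15, 90, 25]
  [48, 15, 25, 90]
M^⊗3:
  [25, 15, 51, 25]
  [48, 77, 90, 84]
  [48, 15, 25, 90]
  [25, 15, 90, 25]
Key observation: the optimum is the walk 1->3->2->3, with weight 84 min 94 min 90 = 84.
Optimal value attained by: walk 1->3->2->3.
Answer: (M^⊗3)[1][3] = 84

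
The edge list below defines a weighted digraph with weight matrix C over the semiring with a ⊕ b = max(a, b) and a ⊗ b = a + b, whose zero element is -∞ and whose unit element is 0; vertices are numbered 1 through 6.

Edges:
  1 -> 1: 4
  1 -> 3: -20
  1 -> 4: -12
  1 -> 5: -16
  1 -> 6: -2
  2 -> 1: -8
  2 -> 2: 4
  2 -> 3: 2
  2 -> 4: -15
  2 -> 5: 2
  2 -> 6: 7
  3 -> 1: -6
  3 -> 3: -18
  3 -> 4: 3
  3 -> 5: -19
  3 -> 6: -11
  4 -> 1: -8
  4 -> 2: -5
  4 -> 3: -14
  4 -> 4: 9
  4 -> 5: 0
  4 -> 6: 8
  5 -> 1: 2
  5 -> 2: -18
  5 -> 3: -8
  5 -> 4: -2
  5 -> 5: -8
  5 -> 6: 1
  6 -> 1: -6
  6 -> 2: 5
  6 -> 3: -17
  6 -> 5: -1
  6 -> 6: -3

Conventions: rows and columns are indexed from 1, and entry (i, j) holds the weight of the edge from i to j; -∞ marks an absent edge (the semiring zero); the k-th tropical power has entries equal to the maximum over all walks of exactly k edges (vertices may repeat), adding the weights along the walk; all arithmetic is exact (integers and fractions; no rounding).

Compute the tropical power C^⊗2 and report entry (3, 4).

C^⊗2:
  [8, 3, -16, -3, -3, 2]
  [4, 12, 6, 5, 6, 11]
  [-2, -2, -11, 12, 3, 11]
  [2, 13, -3, 18, 9, 17]
  [6, 6, -16, 7, 0, 6]
  [1, 9, 7, -3, 7, 12]
Key observation: the optimum is the walk 3->4->4, with weight 3 + 9 = 12.
Optimal value attained by: walk 3->4->4.
Answer: (C^⊗2)[3][4] = 12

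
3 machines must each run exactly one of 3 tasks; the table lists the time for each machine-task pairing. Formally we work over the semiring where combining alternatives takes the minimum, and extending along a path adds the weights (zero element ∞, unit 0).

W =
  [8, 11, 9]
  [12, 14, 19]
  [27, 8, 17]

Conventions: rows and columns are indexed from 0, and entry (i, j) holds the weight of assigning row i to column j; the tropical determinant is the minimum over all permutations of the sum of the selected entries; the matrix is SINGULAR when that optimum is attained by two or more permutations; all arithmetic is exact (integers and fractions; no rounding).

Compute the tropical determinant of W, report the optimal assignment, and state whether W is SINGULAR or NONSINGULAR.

σ = (0, 1, 2): 8 + 14 + 17 = 39
σ = (0, 2, 1): 8 + 19 + 8 = 35
σ = (1, 0, 2): 11 + 12 + 17 = 40
σ = (1, 2, 0): 11 + 19 + 27 = 57
σ = (2, 0, 1): 9 + 12 + 8 = 29
σ = (2, 1, 0): 9 + 14 + 27 = 50
Optimal value attained by: σ = (2, 0, 1).
Answer: det⊕(W) = 29; verdict: NONSINGULAR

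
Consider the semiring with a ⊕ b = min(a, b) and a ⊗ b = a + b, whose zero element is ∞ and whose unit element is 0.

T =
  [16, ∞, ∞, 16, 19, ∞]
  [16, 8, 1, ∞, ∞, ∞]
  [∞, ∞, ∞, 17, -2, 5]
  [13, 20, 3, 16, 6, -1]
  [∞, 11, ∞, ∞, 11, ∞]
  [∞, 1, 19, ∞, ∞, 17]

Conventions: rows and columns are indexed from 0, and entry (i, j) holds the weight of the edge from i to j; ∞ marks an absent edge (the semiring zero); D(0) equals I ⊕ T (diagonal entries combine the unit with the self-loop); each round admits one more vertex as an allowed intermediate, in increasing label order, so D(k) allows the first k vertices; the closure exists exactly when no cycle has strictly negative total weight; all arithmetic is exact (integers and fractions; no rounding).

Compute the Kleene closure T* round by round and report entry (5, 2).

D(0):
  [0, ∞, ∞, 16, 19, ∞]
  [16, 0, 1, ∞, ∞, ∞]
  [∞, ∞, 0, 17, -2, 5]
  [13, 20, 3, 0, 6, -1]
  [∞, 11, ∞, ∞, 0, ∞]
  [∞, 1, 19, ∞, ∞, 0]
D(1):
  [0, ∞, ∞, 16, 19, ∞]
  [16, 0, 1, 32, 35, ∞]
  [∞, ∞, 0, 17, -2, 5]
  [13, 20, 3, 0, 6, -1]
  [∞, 11, ∞, ∞, 0, ∞]
  [∞, 1, 19, ∞, ∞, 0]
D(2):
  [0, ∞, ∞, 16, 19, ∞]
  [16, 0, 1, 32, 35, ∞]
  [∞, ∞, 0, 17, -2, 5]
  [13, 20, 3, 0, 6, -1]
  [27, 11, 12, 43, 0, ∞]
  [17, 1, 2, 33, 36, 0]
D(3):
  [0, ∞, ∞, 16, 19, ∞]
  [16, 0, 1, 18, -1, 6]
  [∞, ∞, 0, 17, -2, 5]
  [13, 20, 3, 0, 1, -1]
  [27, 11, 12, 29, 0, 17]
  [17, 1, 2, 19, 0, 0]
D(4):
  [0, 36, 19, 16, 17, 15]
  [16, 0, 1, 18, -1, 6]
  [30, 37, 0, 17, -2, 5]
  [13, 20, 3, 0, 1, -1]
  [27, 11, 12, 29, 0, 17]
  [17, 1, 2, 19, 0, 0]
D(5):
  [0, 28, 19, 16, 17, 15]
  [16, 0, 1, 18, -1, 6]
  [25, 9, 0, 17, -2, 5]
  [13, 12, 3, 0, 1, -1]
  [27, 11, 12, 29, 0, 17]
  [17, 1, 2, 19, 0, 0]
D(6):
  [0, 16, 17, 16, 15, 15]
  [16, 0, 1, 18, -1, 6]
  [22, 6, 0, 17, -2, 5]
  [13, 0, 1, 0, -1, -1]
  [27, 11, 12, 29, 0, 17]
  [17, 1, 2, 19, 0, 0]
Answer: T*[5][2] = 2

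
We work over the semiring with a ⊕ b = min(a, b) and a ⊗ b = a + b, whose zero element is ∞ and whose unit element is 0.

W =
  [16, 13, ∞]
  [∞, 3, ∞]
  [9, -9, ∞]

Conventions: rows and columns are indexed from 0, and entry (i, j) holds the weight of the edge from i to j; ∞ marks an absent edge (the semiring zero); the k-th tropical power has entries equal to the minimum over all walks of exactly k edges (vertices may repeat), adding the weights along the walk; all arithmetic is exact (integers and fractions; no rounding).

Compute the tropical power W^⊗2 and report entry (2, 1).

W^⊗2:
  [32, 16, ∞]
  [∞, 6, ∞]
  [25, -6, ∞]
Key observation: the optimum is the walk 2->1->1, with weight (-9) + 3 = -6.
Optimal value attained by: walk 2->1->1.
Answer: (W^⊗2)[2][1] = -6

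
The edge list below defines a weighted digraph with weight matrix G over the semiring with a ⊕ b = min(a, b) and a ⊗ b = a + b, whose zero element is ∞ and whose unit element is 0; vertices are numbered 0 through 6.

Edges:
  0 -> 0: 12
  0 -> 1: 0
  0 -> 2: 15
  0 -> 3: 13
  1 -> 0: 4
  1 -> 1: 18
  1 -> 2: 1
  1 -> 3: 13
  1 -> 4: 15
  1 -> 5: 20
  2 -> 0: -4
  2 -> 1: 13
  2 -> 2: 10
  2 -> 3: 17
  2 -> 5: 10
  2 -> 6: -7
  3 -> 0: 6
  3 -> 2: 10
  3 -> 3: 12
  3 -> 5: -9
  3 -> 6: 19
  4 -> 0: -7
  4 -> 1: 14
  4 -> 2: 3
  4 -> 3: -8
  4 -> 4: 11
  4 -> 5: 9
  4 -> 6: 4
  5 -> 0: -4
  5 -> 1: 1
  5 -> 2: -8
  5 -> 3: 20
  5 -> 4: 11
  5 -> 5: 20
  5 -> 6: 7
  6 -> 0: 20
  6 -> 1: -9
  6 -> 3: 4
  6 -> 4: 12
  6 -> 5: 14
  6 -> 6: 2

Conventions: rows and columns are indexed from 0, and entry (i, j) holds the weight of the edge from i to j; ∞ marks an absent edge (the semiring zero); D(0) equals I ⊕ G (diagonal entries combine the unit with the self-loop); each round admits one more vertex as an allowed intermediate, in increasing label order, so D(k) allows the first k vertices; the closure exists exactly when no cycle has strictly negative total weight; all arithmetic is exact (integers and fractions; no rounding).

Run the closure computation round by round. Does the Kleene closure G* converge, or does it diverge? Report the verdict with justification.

D(0):
  [0, 0, 15, 13, ∞, ∞, ∞]
  [4, 0, 1, 13, 15, 20, ∞]
  [-4, 13, 0, 17, ∞, 10, -7]
  [6, ∞, 10, 0, ∞, -9, 19]
  [-7, 14, 3, -8, 0, 9, 4]
  [-4, 1, -8, 20, 11, 0, 7]
  [20, -9, ∞, 4, 12, 14, 0]
D(1):
  [0, 0, 15, 13, ∞, ∞, ∞]
  [4, 0, 1, 13, 15, 20, ∞]
  [-4, -4, 0, 9, ∞, 10, -7]
  [6, 6, 10, 0, ∞, -9, 19]
  [-7, -7, 3, -8, 0, 9, 4]
  [-4, -4, -8, 9, 11, 0, 7]
  [20, -9, 35, 4, 12, 14, 0]
Detection: at round 2, diagonal entry (2, 2) turns strictly negative.
Key observation: the cycle 2->0->1->2 has total weight (-4) + 0 + 1, which is strictly negative.
Answer: DIVERGES — negative cycle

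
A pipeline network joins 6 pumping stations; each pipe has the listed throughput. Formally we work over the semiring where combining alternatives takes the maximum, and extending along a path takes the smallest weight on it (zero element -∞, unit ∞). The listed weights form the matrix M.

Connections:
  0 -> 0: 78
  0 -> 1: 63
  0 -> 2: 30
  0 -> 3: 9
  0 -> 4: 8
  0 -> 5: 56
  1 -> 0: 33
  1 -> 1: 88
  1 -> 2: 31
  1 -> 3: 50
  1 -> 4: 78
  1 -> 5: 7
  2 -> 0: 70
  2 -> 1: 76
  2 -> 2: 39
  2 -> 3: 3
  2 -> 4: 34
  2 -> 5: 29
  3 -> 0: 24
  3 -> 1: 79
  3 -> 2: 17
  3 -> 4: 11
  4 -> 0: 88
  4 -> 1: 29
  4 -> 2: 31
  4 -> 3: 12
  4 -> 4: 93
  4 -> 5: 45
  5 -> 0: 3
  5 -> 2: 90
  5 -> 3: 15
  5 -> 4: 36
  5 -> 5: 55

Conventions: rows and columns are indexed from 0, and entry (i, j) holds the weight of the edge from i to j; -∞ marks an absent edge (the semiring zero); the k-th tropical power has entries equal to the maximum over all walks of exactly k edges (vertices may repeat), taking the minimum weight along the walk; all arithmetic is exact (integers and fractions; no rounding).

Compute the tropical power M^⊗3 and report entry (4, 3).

M^⊗2:
  [78, 63, 56, 50, 63, 56]
  [78, 88, 31, 50, 78, 45]
  [70, 76, 39, 50, 76, 56]
  [33, 79, 31, 50, 78, 24]
  [88, 63, 45, 29, 93, 56]
  [70, 76, 55, 15, 36, 55]
M^⊗3:
  [78, 63, 56, 50, 63, 56]
  [78, 88, 45, 50, 78, 56]
  [76, 76, 56, 50, 76, 56]
  [78, 79, 31, 50, 78, 45]
  [88, 63, 56, 50, 93, 56]
  [70, 76, 55, 50, 76, 56]
Key observation: the optimum is the walk 4->0->1->3, with weight 88 min 63 min 50 = 50.
Optimal value attained by: walk 4->0->1->3.
Answer: (M^⊗3)[4][3] = 50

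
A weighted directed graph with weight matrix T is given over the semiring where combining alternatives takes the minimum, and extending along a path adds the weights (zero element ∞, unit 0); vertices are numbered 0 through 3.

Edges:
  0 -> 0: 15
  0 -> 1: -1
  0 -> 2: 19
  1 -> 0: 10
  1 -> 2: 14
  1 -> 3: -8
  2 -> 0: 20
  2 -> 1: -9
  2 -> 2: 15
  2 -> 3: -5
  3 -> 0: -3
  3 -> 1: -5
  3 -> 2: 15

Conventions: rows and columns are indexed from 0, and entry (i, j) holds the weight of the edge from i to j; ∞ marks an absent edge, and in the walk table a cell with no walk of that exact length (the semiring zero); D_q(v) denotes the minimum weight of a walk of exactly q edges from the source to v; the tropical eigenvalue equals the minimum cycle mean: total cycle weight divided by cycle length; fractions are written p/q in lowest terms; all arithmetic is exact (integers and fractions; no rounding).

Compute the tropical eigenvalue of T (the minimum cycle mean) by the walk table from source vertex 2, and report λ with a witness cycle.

q=0: [∞, ∞, 0, ∞]
q=1: [20, -9, 15, -5]
q=2: [-8, -10, 5, -17]
q=3: [-20, -22, -2, -18]
q=4: [-21, -23, -8, -30]
Optimal cycle mean attained by: cycle 1->3->1, total (-8) + (-5), length 2.
Answer: λ = -13/2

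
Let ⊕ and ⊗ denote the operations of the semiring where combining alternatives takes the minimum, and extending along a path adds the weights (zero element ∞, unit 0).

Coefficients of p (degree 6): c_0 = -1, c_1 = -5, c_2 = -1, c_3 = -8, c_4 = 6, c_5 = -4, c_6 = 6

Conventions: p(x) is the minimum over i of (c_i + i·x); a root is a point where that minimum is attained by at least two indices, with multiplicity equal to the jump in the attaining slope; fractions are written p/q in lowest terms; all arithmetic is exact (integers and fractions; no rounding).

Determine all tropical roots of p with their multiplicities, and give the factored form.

hull edge (i=0, c=-1) to (i=1, c=-5): slope -4, span 1
hull edge (i=1, c=-5) to (i=3, c=-8): slope -3/2, span 2
hull edge (i=3, c=-8) to (i=5, c=-4): slope 2, span 2
hull edge (i=5, c=-4) to (i=6, c=6): slope 10, span 1
Factored form: p(x) = 6 ⊗ (x ⊕ (-10)) ⊗ (x ⊕ (-2)) ⊗ (x ⊕ (-2)) ⊗ (x ⊕ 3/2) ⊗ (x ⊕ 3/2) ⊗ (x ⊕ 4)
Answer: roots = -10 (mult 1), -2 (mult 2), 3/2 (mult 2), 4 (mult 1)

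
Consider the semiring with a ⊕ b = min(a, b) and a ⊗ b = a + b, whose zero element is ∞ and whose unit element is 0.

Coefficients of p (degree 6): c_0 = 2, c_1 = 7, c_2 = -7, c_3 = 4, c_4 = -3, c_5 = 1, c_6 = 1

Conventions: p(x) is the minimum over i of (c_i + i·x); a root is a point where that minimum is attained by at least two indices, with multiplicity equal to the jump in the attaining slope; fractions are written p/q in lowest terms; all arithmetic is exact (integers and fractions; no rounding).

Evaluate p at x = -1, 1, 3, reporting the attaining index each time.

p(-1) = min(2+0·(-1)=2, 7+1·(-1)=6, -7+2·(-1)=-9, 4+3·(-1)=1, -3+4·(-1)=-7, 1+5·(-1)=-4, 1+6·(-1)=-5) = -9 (attained by i=2)
p(1) = min(2+0·1=2, 7+1·1=8, -7+2·1=-5, 4+3·1=7, -3+4·1=1, 1+5·1=6, 1+6·1=7) = -5 (attained by i=2)
p(3) = min(2+0·3=2, 7+1·3=10, -7+2·3=-1, 4+3·3=13, -3+4·3=9, 1+5·3=16, 1+6·3=19) = -1 (attained by i=2)
Answer: p(-1) = -9; p(1) = -5; p(3) = -1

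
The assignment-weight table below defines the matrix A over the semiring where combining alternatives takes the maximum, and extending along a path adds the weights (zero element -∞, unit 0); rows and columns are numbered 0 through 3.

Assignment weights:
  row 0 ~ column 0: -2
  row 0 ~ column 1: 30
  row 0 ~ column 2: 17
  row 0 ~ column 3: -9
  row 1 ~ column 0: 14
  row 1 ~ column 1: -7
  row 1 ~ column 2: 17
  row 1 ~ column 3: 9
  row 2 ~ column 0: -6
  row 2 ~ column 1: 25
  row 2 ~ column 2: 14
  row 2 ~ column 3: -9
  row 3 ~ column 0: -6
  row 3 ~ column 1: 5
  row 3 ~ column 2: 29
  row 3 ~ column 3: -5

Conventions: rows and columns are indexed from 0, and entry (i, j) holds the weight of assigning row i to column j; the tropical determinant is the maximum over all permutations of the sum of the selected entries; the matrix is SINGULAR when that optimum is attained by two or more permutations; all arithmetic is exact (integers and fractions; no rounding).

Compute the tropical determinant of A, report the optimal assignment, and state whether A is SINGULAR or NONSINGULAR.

σ = (0, 1, 2, 3): (-2) + (-7) + 14 + (-5) = 0
σ = (0, 1, 3, 2): (-2) + (-7) + (-9) + 29 = 11
σ = (0, 2, 1, 3): (-2) + 17 + 25 + (-5) = 35
σ = (0, 2, 3, 1): (-2) + 17 + (-9) + 5 = 11
σ = (0, 3, 1, 2): (-2) + 9 + 25 + 29 = 61
σ = (0, 3, 2, 1): (-2) + 9 + 14 + 5 = 26
σ = (1, 0, 2, 3): 30 + 14 + 14 + (-5) = 53
σ = (1, 0, 3, 2): 30 + 14 + (-9) + 29 = 64
σ = (1, 2, 0, 3): 30 + 17 + (-6) + (-5) = 36
σ = (1, 2, 3, 0): 30 + 17 + (-9) + (-6) = 32
σ = (1, 3, 0, 2): 30 + 9 + (-6) + 29 = 62
σ = (1, 3, 2, 0): 30 + 9 + 14 + (-6) = 47
σ = (2, 0, 1, 3): 17 + 14 + 25 + (-5) = 51
σ = (2, 0, 3, 1): 17 + 14 + (-9) + 5 = 27
σ = (2, 1, 0, 3): 17 + (-7) + (-6) + (-5) = -1
σ = (2, 1, 3, 0): 17 + (-7) + (-9) + (-6) = -5
σ = (2, 3, 0, 1): 17 + 9 + (-6) + 5 = 25
σ = (2, 3, 1, 0): 17 + 9 + 25 + (-6) = 45
σ = (3, 0, 1, 2): (-9) + 14 + 25 + 29 = 59
σ = (3, 0, 2, 1): (-9) + 14 + 14 + 5 = 24
σ = (3, 1, 0, 2): (-9) + (-7) + (-6) + 29 = 7
σ = (3, 1, 2, 0): (-9) + (-7) + 14 + (-6) = -8
σ = (3, 2, 0, 1): (-9) + 17 + (-6) + 5 = 7
σ = (3, 2, 1, 0): (-9) + 17 + 25 + (-6) = 27
Optimal value attained by: σ = (1, 0, 3, 2).
Answer: det⊕(A) = 64; verdict: NONSINGULAR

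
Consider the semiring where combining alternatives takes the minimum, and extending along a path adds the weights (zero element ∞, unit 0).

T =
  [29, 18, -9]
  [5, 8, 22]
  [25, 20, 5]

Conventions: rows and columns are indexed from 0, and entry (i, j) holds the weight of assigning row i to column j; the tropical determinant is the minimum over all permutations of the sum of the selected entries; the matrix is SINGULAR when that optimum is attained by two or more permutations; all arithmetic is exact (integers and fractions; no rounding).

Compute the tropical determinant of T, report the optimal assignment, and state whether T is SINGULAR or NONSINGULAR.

σ = (0, 1, 2): 29 + 8 + 5 = 42
σ = (0, 2, 1): 29 + 22 + 20 = 71
σ = (1, 0, 2): 18 + 5 + 5 = 28
σ = (1, 2, 0): 18 + 22 + 25 = 65
σ = (2, 0, 1): (-9) + 5 + 20 = 16
σ = (2, 1, 0): (-9) + 8 + 25 = 24
Optimal value attained by: σ = (2, 0, 1).
Answer: det⊕(T) = 16; verdict: NONSINGULAR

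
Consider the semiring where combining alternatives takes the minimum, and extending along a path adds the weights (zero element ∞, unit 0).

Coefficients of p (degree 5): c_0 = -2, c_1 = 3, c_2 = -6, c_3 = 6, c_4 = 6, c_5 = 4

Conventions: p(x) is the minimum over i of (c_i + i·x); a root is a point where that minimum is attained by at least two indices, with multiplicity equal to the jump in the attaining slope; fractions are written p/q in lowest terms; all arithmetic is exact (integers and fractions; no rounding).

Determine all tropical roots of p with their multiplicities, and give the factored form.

hull edge (i=0, c=-2) to (i=2, c=-6): slope -2, span 2
hull edge (i=2, c=-6) to (i=5, c=4): slope 10/3, span 3
Factored form: p(x) = 4 ⊗ (x ⊕ (-10/3)) ⊗ (x ⊕ (-10/3)) ⊗ (x ⊕ (-10/3)) ⊗ (x ⊕ 2) ⊗ (x ⊕ 2)
Answer: roots = -10/3 (mult 3), 2 (mult 2)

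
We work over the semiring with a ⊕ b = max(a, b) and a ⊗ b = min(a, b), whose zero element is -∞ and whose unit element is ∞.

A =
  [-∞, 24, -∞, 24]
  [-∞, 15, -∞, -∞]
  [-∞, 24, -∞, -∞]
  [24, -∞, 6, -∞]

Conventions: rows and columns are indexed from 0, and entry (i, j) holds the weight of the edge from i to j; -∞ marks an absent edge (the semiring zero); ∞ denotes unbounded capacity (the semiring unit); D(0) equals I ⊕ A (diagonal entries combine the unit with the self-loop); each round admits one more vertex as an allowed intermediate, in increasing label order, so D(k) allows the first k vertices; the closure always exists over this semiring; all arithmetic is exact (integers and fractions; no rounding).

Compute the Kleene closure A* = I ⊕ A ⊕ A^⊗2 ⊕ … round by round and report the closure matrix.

D(0):
  [∞, 24, -∞, 24]
  [-∞, ∞, -∞, -∞]
  [-∞, 24, ∞, -∞]
  [24, -∞, 6, ∞]
D(1):
  [∞, 24, -∞, 24]
  [-∞, ∞, -∞, -∞]
  [-∞, 24, ∞, -∞]
  [24, 24, 6, ∞]
D(2):
  [∞, 24, -∞, 24]
  [-∞, ∞, -∞, -∞]
  [-∞, 24, ∞, -∞]
  [24, 24, 6, ∞]
D(3):
  [∞, 24, -∞, 24]
  [-∞, ∞, -∞, -∞]
  [-∞, 24, ∞, -∞]
  [24, 24, 6, ∞]
D(4):
  [∞, 24, 6, 24]
  [-∞, ∞, -∞, -∞]
  [-∞, 24, ∞, -∞]
  [24, 24, 6, ∞]
Answer: A* = [[∞, 24, 6, 24], [-∞, ∞, -∞, -∞], [-∞, 24, ∞, -∞], [24, 24, 6, ∞]]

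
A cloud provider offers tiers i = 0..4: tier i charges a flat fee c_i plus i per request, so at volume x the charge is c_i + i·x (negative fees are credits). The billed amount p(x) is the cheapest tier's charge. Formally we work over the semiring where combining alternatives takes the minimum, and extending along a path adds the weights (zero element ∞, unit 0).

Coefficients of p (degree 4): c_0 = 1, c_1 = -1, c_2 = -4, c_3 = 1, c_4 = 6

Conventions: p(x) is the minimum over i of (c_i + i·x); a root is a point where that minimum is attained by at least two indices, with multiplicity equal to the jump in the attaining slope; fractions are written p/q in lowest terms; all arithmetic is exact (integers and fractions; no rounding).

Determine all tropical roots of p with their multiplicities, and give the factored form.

hull edge (i=0, c=1) to (i=2, c=-4): slope -5/2, span 2
hull edge (i=2, c=-4) to (i=4, c=6): slope 5, span 2
Factored form: p(x) = 6 ⊗ (x ⊕ (-5)) ⊗ (x ⊕ (-5)) ⊗ (x ⊕ 5/2) ⊗ (x ⊕ 5/2)
Answer: roots = -5 (mult 2), 5/2 (mult 2)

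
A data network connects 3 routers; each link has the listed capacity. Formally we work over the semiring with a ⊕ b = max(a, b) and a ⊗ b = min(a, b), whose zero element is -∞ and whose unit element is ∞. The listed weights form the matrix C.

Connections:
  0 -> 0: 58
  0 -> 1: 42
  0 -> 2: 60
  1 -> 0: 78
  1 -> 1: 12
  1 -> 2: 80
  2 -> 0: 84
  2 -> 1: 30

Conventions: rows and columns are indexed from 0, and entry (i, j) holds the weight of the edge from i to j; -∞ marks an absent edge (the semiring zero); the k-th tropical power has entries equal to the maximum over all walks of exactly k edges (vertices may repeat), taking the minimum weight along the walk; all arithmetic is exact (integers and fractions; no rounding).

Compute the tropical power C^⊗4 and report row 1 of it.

C^⊗2:
  [60, 42, 58]
  [80, 42, 60]
  [58, 42, 60]
C^⊗3:
  [58, 42, 60]
  [60, 42, 60]
  [60, 42, 58]
C^⊗4:
  [60, 42, 58]
  [60, 42, 60]
  [58, 42, 60]
Answer: row 1 of C^⊗4 = [60, 42, 60]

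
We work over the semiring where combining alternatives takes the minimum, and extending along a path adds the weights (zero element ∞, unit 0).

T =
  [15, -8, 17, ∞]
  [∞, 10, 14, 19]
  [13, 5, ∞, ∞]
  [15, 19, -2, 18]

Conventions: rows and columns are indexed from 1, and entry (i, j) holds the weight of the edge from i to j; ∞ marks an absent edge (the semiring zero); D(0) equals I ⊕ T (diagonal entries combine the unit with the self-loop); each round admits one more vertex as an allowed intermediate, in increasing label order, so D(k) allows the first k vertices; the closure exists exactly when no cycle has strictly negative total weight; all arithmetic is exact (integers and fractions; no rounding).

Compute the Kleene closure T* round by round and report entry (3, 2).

D(0):
  [0, -8, 17, ∞]
  [∞, 0, 14, 19]
  [13, 5, 0, ∞]
  [15, 19, -2, 0]
D(1):
  [0, -8, 17, ∞]
  [∞, 0, 14, 19]
  [13, 5, 0, ∞]
  [15, 7, -2, 0]
D(2):
  [0, -8, 6, 11]
  [∞, 0, 14, 19]
  [13, 5, 0, 24]
  [15, 7, -2, 0]
D(3):
  [0, -8, 6, 11]
  [27, 0, 14, 19]
  [13, 5, 0, 24]
  [11, 3, -2, 0]
D(4):
  [0, -8, 6, 11]
  [27, 0, 14, 19]
  [13, 5, 0, 24]
  [11, 3, -2, 0]
Answer: T*[3][2] = 5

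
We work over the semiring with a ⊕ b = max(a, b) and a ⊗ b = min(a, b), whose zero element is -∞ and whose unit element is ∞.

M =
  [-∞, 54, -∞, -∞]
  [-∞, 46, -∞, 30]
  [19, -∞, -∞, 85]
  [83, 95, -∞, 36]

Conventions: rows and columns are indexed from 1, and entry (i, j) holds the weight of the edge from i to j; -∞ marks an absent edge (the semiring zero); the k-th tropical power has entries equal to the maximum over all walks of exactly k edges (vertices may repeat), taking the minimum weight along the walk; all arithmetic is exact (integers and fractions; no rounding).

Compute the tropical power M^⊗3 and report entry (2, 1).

M^⊗2:
  [-∞, 46, -∞, 30]
  [30, 46, -∞, 30]
  [83, 85, -∞, 36]
  [36, 54, -∞, 36]
M^⊗3:
  [30, 46, -∞, 30]
  [30, 46, -∞, 30]
  [36, 54, -∞, 36]
  [36, 46, -∞, 36]
Key observation: the optimum is the walk 2->2->4->1, with weight 46 min 30 min 83 = 30.
Optimal value attained by: walk 2->2->4->1.
Answer: (M^⊗3)[2][1] = 30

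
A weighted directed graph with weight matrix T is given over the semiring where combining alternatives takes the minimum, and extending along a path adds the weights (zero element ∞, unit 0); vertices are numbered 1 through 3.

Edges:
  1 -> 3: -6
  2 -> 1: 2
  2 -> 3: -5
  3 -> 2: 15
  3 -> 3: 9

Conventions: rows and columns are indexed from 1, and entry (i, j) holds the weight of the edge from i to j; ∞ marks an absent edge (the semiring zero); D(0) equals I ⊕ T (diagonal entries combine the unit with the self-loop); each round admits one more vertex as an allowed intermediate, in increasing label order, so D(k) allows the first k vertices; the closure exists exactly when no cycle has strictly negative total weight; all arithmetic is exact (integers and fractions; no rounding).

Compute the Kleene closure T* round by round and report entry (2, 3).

D(0):
  [0, ∞, -6]
  [2, 0, -5]
  [∞, 15, 0]
D(1):
  [0, ∞, -6]
  [2, 0, -5]
  [∞, 15, 0]
D(2):
  [0, ∞, -6]
  [2, 0, -5]
  [17, 15, 0]
D(3):
  [0, 9, -6]
  [2, 0, -5]
  [17, 15, 0]
Answer: T*[2][3] = -5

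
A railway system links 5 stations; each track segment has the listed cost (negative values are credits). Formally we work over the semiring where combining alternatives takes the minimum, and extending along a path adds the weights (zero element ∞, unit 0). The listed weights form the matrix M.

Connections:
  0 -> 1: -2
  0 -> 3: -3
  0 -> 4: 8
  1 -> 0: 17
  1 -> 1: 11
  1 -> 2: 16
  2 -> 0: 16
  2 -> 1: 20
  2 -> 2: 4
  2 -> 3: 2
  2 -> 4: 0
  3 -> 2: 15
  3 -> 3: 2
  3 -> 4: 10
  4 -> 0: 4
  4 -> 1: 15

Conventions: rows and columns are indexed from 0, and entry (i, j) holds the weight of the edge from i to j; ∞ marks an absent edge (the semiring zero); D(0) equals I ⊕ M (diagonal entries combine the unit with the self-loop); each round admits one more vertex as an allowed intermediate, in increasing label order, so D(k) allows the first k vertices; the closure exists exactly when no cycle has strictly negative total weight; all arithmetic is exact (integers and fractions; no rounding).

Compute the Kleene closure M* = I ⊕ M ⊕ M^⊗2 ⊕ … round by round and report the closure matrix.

D(0):
  [0, -2, ∞, -3, 8]
  [17, 0, 16, ∞, ∞]
  [16, 20, 0, 2, 0]
  [∞, ∞, 15, 0, 10]
  [4, 15, ∞, ∞, 0]
D(1):
  [0, -2, ∞, -3, 8]
  [17, 0, 16, 14, 25]
  [16, 14, 0, 2, 0]
  [∞, ∞, 15, 0, 10]
  [4, 2, ∞, 1, 0]
D(2):
  [0, -2, 14, -3, 8]
  [17, 0, 16, 14, 25]
  [16, 14, 0, 2, 0]
  [∞, ∞, 15, 0, 10]
  [4, 2, 18, 1, 0]
D(3):
  [0, -2, 14, -3, 8]
  [17, 0, 16, 14, 16]
  [16, 14, 0, 2, 0]
  [31, 29, 15, 0, 10]
  [4, 2, 18, 1, 0]
D(4):
  [0, -2, 12, -3, 7]
  [17, 0, 16, 14, 16]
  [16, 14, 0, 2, 0]
  [31, 29, 15, 0, 10]
  [4, 2, 16, 1, 0]
D(5):
  [0, -2, 12, -3, 7]
  [17, 0, 16, 14, 16]
  [4, 2, 0, 1, 0]
  [14, 12, 15, 0, 10]
  [4, 2, 16, 1, 0]
Answer: M* = [[0, -2, 12, -3, 7], [17, 0, 16, 14, 16], [4, 2, 0, 1, 0], [14, 12, 15, 0, 10], [4, 2, 16, 1, 0]]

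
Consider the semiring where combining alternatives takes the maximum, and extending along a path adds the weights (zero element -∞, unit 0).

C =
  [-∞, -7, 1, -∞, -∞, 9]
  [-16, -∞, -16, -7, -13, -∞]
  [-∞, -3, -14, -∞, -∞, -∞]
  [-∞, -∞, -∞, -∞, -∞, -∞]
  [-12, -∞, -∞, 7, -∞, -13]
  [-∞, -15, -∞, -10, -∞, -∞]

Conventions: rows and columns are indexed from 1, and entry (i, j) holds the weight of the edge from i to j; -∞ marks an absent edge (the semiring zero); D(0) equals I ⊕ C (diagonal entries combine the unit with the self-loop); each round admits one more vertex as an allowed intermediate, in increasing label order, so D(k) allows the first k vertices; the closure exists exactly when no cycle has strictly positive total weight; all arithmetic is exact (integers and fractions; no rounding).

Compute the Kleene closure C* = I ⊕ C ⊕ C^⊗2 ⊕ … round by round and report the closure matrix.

D(0):
  [0, -7, 1, -∞, -∞, 9]
  [-16, 0, -16, -7, -13, -∞]
  [-∞, -3, 0, -∞, -∞, -∞]
  [-∞, -∞, -∞, 0, -∞, -∞]
  [-12, -∞, -∞, 7, 0, -13]
  [-∞, -15, -∞, -10, -∞, 0]
D(1):
  [0, -7, 1, -∞, -∞, 9]
  [-16, 0, -15, -7, -13, -7]
  [-∞, -3, 0, -∞, -∞, -∞]
  [-∞, -∞, -∞, 0, -∞, -∞]
  [-12, -19, -11, 7, 0, -3]
  [-∞, -15, -∞, -10, -∞, 0]
D(2):
  [0, -7, 1, -14, -20, 9]
  [-16, 0, -15, -7, -13, -7]
  [-19, -3, 0, -10, -16, -10]
  [-∞, -∞, -∞, 0, -∞, -∞]
  [-12, -19, -11, 7, 0, -3]
  [-31, -15, -30, -10, -28, 0]
D(3):
  [0, -2, 1, -9, -15, 9]
  [-16, 0, -15, -7, -13, -7]
  [-19, -3, 0, -10, -16, -10]
  [-∞, -∞, -∞, 0, -∞, -∞]
  [-12, -14, -11, 7, 0, -3]
  [-31, -15, -30, -10, -28, 0]
D(4):
  [0, -2, 1, -9, -15, 9]
  [-16, 0, -15, -7, -13, -7]
  [-19, -3, 0, -10, -16, -10]
  [-∞, -∞, -∞, 0, -∞, -∞]
  [-12, -14, -11, 7, 0, -3]
  [-31, -15, -30, -10, -28, 0]
D(5):
  [0, -2, 1, -8, -15, 9]
  [-16, 0, -15, -6, -13, -7]
  [-19, -3, 0, -9, -16, -10]
  [-∞, -∞, -∞, 0, -∞, -∞]
  [-12, -14, -11, 7, 0, -3]
  [-31, -15, -30, -10, -28, 0]
D(6):
  [0, -2, 1, -1, -15, 9]
  [-16, 0, -15, -6, -13, -7]
  [-19, -3, 0, -9, -16, -10]
  [-∞, -∞, -∞, 0, -∞, -∞]
  [-12, -14, -11, 7, 0, -3]
  [-31, -15, -30, -10, -28, 0]
Answer: C* = [[0, -2, 1, -1, -15, 9], [-16, 0, -15, -6, -13, -7], [-19, -3, 0, -9, -16, -10], [-∞, -∞, -∞, 0, -∞, -∞], [-12, -14, -11, 7, 0, -3], [-31, -15, -30, -10, -28, 0]]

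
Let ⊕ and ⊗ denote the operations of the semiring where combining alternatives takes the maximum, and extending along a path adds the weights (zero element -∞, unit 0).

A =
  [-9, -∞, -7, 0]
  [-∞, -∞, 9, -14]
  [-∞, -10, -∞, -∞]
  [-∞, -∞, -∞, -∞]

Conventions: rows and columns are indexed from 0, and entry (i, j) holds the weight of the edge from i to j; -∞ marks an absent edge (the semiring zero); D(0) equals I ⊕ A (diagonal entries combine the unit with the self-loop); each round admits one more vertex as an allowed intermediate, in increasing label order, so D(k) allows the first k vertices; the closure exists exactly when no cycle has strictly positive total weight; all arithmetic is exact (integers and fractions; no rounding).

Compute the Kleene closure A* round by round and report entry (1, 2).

D(0):
  [0, -∞, -7, 0]
  [-∞, 0, 9, -14]
  [-∞, -10, 0, -∞]
  [-∞, -∞, -∞, 0]
D(1):
  [0, -∞, -7, 0]
  [-∞, 0, 9, -14]
  [-∞, -10, 0, -∞]
  [-∞, -∞, -∞, 0]
D(2):
  [0, -∞, -7, 0]
  [-∞, 0, 9, -14]
  [-∞, -10, 0, -24]
  [-∞, -∞, -∞, 0]
D(3):
  [0, -17, -7, 0]
  [-∞, 0, 9, -14]
  [-∞, -10, 0, -24]
  [-∞, -∞, -∞, 0]
D(4):
  [0, -17, -7, 0]
  [-∞, 0, 9, -14]
  [-∞, -10, 0, -24]
  [-∞, -∞, -∞, 0]
Answer: A*[1][2] = 9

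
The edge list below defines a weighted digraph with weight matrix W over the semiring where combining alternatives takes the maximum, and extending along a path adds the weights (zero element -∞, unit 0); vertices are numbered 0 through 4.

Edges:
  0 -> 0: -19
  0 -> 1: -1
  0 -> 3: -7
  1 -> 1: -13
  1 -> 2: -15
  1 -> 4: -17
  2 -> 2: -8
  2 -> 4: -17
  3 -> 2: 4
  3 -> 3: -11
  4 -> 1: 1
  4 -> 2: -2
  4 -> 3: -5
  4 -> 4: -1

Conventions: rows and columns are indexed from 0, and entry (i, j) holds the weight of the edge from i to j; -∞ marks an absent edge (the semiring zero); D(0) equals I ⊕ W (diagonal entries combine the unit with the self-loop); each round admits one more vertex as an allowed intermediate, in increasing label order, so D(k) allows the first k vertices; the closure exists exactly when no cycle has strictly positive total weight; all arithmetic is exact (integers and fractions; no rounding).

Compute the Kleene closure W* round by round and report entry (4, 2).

D(0):
  [0, -1, -∞, -7, -∞]
  [-∞, 0, -15, -∞, -17]
  [-∞, -∞, 0, -∞, -17]
  [-∞, -∞, 4, 0, -∞]
  [-∞, 1, -2, -5, 0]
D(1):
  [0, -1, -∞, -7, -∞]
  [-∞, 0, -15, -∞, -17]
  [-∞, -∞, 0, -∞, -17]
  [-∞, -∞, 4, 0, -∞]
  [-∞, 1, -2, -5, 0]
D(2):
  [0, -1, -16, -7, -18]
  [-∞, 0, -15, -∞, -17]
  [-∞, -∞, 0, -∞, -17]
  [-∞, -∞, 4, 0, -∞]
  [-∞, 1, -2, -5, 0]
D(3):
  [0, -1, -16, -7, -18]
  [-∞, 0, -15, -∞, -17]
  [-∞, -∞, 0, -∞, -17]
  [-∞, -∞, 4, 0, -13]
  [-∞, 1, -2, -5, 0]
D(4):
  [0, -1, -3, -7, -18]
  [-∞, 0, -15, -∞, -17]
  [-∞, -∞, 0, -∞, -17]
  [-∞, -∞, 4, 0, -13]
  [-∞, 1, -1, -5, 0]
D(5):
  [0, -1, -3, -7, -18]
  [-∞, 0, -15, -22, -17]
  [-∞, -16, 0, -22, -17]
  [-∞, -12, 4, 0, -13]
  [-∞, 1, -1, -5, 0]
Answer: W*[4][2] = -1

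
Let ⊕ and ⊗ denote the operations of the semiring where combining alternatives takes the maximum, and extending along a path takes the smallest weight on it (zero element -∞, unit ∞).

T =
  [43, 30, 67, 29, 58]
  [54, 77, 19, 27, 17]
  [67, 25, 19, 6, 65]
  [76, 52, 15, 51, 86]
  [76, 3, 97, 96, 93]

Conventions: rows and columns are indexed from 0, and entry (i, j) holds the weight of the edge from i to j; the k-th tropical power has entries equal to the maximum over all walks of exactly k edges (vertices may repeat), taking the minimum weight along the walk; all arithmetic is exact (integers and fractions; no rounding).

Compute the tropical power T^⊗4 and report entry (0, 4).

T^⊗2:
  [67, 30, 58, 58, 65]
  [54, 77, 54, 29, 54]
  [65, 30, 67, 65, 65]
  [76, 52, 86, 86, 86]
  [76, 52, 93, 93, 93]
T^⊗3:
  [65, 52, 67, 65, 65]
  [54, 77, 54, 54, 54]
  [67, 52, 65, 65, 65]
  [76, 52, 86, 86, 86]
  [76, 52, 93, 93, 93]
T^⊗4:
  [67, 52, 65, 65, 65]
  [54, 77, 54, 54, 54]
  [65, 52, 67, 65, 65]
  [76, 52, 86, 86, 86]
  [76, 52, 93, 93, 93]
Key observation: the optimum is the walk 0->2->0->2->4, with weight 67 min 67 min 67 min 65 = 65.
Optimal value attained by: walk 0->2->0->2->4.
Answer: (T^⊗4)[0][4] = 65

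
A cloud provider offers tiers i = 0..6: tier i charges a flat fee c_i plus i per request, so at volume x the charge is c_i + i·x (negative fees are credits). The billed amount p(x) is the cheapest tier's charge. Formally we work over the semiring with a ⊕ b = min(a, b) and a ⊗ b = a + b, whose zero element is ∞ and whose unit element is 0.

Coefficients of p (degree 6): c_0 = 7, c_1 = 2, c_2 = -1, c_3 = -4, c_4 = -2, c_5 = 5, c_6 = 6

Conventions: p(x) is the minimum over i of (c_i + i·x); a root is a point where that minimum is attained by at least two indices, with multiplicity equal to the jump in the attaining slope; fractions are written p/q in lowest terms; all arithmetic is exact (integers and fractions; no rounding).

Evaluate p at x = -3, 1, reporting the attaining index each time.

p(-3) = min(7+0·(-3)=7, 2+1·(-3)=-1, -1+2·(-3)=-7, -4+3·(-3)=-13, -2+4·(-3)=-14, 5+5·(-3)=-10, 6+6·(-3)=-12) = -14 (attained by i=4)
p(1) = min(7+0·1=7, 2+1·1=3, -1+2·1=1, -4+3·1=-1, -2+4·1=2, 5+5·1=10, 6+6·1=12) = -1 (attained by i=3)
Answer: p(-3) = -14; p(1) = -1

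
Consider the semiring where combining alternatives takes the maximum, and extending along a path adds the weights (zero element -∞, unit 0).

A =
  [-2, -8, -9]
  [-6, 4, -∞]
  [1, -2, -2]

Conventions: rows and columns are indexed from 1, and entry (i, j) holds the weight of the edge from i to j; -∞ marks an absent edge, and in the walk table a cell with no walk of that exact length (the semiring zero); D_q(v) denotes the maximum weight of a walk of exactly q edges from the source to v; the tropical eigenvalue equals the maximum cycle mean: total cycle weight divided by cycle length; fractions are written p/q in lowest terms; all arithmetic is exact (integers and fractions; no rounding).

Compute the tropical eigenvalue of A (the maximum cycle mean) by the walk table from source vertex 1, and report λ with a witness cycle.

q=0: [0, -∞, -∞]
q=1: [-2, -8, -9]
q=2: [-4, -4, -11]
q=3: [-6, 0, -13]
Optimal cycle mean attained by: cycle 2->2, total 4, length 1.
Answer: λ = 4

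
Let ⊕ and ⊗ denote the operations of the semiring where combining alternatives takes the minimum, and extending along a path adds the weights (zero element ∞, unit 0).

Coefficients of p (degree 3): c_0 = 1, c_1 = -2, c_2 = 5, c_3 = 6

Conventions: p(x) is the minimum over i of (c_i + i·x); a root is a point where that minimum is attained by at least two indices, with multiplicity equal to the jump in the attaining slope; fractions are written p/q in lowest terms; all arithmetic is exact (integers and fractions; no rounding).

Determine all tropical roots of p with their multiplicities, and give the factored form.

hull edge (i=0, c=1) to (i=1, c=-2): slope -3, span 1
hull edge (i=1, c=-2) to (i=3, c=6): slope 4, span 2
Factored form: p(x) = 6 ⊗ (x ⊕ (-4)) ⊗ (x ⊕ (-4)) ⊗ (x ⊕ 3)
Answer: roots = -4 (mult 2), 3 (mult 1)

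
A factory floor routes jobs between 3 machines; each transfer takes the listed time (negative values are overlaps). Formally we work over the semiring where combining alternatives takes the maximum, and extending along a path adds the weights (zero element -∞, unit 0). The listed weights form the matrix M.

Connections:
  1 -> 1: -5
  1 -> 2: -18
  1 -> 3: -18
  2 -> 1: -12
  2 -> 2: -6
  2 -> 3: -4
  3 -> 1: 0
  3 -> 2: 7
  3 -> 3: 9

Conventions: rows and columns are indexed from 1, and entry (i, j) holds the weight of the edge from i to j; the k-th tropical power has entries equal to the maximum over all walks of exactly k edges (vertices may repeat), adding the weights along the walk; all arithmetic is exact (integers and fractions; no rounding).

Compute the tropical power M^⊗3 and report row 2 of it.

M^⊗2:
  [-10, -11, -9]
  [-4, 3, 5]
  [9, 16, 18]
M^⊗3:
  [-9, -2, 0]
  [5, 12, 14]
  [18, 25, 27]
Answer: row 2 of M^⊗3 = [5, 12, 14]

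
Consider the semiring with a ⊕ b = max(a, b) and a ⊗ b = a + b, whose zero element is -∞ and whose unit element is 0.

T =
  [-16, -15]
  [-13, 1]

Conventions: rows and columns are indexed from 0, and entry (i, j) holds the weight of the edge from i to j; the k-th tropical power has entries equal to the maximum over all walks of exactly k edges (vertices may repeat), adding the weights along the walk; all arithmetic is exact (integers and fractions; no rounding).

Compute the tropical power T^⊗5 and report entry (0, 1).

T^⊗2:
  [-28, -14]
  [-12, 2]
T^⊗3:
  [-27, -13]
  [-11, 3]
T^⊗4:
  [-26, -12]
  [-10, 4]
T^⊗5:
  [-25, -11]
  [-9, 5]
Key observation: the optimum is the walk 0->1->1->1->1->1, with weight (-15) + 1 + 1 + 1 + 1 = -11.
Optimal value attained by: walk 0->1->1->1->1->1.
Answer: (T^⊗5)[0][1] = -11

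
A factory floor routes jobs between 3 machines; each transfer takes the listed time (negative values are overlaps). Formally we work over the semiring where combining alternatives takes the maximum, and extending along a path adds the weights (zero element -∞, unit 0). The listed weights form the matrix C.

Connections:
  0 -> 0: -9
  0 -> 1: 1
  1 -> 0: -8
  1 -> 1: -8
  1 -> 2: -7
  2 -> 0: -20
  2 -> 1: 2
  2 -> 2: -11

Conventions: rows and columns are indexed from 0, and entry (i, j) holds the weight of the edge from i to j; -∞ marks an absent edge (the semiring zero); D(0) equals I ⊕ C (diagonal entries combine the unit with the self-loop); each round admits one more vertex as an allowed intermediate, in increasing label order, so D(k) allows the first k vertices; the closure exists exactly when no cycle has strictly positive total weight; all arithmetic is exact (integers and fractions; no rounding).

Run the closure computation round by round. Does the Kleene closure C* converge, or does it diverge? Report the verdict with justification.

D(0):
  [0, 1, -∞]
  [-8, 0, -7]
  [-20, 2, 0]
D(1):
  [0, 1, -∞]
  [-8, 0, -7]
  [-20, 2, 0]
D(2):
  [0, 1, -6]
  [-8, 0, -7]
  [-6, 2, 0]
D(3):
  [0, 1, -6]
  [-8, 0, -7]
  [-6, 2, 0]
Key observation: every diagonal entry stays at the unit through all rounds, so no improving cycle exists.
Answer: CONVERGES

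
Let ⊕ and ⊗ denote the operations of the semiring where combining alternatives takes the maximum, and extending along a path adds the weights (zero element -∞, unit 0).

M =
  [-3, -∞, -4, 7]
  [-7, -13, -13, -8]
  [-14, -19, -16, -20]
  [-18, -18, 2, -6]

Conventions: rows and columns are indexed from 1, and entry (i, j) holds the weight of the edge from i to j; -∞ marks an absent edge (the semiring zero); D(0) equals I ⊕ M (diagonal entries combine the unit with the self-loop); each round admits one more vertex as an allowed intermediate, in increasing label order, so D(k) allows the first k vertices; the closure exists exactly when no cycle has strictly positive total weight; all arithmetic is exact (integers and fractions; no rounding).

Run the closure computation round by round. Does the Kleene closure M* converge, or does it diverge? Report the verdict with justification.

D(0):
  [0, -∞, -4, 7]
  [-7, 0, -13, -8]
  [-14, -19, 0, -20]
  [-18, -18, 2, 0]
D(1):
  [0, -∞, -4, 7]
  [-7, 0, -11, 0]
  [-14, -19, 0, -7]
  [-18, -18, 2, 0]
D(2):
  [0, -∞, -4, 7]
  [-7, 0, -11, 0]
  [-14, -19, 0, -7]
  [-18, -18, 2, 0]
D(3):
  [0, -23, -4, 7]
  [-7, 0, -11, 0]
  [-14, -19, 0, -7]
  [-12, -17, 2, 0]
D(4):
  [0, -10, 9, 7]
  [-7, 0, 2, 0]
  [-14, -19, 0, -7]
  [-12, -17, 2, 0]
Key observation: every diagonal entry stays at the unit through all rounds, so no improving cycle exists.
Answer: CONVERGES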